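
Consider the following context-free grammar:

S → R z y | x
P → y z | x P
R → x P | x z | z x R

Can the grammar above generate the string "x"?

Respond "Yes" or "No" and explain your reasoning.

Yes - a valid derivation exists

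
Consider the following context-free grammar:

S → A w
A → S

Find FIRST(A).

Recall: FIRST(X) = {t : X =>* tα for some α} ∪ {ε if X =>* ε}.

We compute FIRST(A) using the standard algorithm.
FIRST(A) = {}
FIRST(S) = {}
Therefore, FIRST(A) = {}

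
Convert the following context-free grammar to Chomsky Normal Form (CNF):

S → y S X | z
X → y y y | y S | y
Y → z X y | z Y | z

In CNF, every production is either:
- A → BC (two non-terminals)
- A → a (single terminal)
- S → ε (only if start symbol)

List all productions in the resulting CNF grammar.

TY → y; S → z; X → y; TZ → z; Y → z; S → TY X0; X0 → S X; X → TY X1; X1 → TY TY; X → TY S; Y → TZ X2; X2 → X TY; Y → TZ Y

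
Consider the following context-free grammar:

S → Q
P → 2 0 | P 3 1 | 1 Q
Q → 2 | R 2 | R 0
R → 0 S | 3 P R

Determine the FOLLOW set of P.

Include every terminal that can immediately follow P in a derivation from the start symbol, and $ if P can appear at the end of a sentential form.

We compute FOLLOW(P) using the standard algorithm.
FOLLOW(S) starts with {$}.
FIRST(P) = {1, 2}
FIRST(Q) = {0, 2, 3}
FIRST(R) = {0, 3}
FIRST(S) = {0, 2, 3}
FOLLOW(P) = {0, 3}
FOLLOW(Q) = {$, 0, 2, 3}
FOLLOW(R) = {0, 2}
FOLLOW(S) = {$, 0, 2}
Therefore, FOLLOW(P) = {0, 3}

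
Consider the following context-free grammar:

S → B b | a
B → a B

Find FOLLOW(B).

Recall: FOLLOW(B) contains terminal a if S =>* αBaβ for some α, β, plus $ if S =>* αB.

We compute FOLLOW(B) using the standard algorithm.
FOLLOW(S) starts with {$}.
FIRST(B) = {a}
FIRST(S) = {a}
FOLLOW(B) = {b}
FOLLOW(S) = {$}
Therefore, FOLLOW(B) = {b}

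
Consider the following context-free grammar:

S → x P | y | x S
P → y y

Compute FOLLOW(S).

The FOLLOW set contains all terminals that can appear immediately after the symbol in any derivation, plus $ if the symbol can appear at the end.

We compute FOLLOW(S) using the standard algorithm.
FOLLOW(S) starts with {$}.
FIRST(P) = {y}
FIRST(S) = {x, y}
FOLLOW(P) = {$}
FOLLOW(S) = {$}
Therefore, FOLLOW(S) = {$}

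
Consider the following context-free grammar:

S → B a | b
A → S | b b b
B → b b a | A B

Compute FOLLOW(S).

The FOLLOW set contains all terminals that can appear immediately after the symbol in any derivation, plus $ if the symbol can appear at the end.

We compute FOLLOW(S) using the standard algorithm.
FOLLOW(S) starts with {$}.
FIRST(A) = {b}
FIRST(B) = {b}
FIRST(S) = {b}
FOLLOW(A) = {b}
FOLLOW(B) = {a}
FOLLOW(S) = {$, b}
Therefore, FOLLOW(S) = {$, b}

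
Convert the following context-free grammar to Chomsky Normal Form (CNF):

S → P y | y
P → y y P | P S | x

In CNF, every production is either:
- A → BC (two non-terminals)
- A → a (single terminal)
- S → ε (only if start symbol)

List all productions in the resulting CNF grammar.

TY → y; S → y; P → x; S → P TY; P → TY X0; X0 → TY P; P → P S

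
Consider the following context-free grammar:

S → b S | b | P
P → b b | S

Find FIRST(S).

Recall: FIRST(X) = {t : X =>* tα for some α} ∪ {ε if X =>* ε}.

We compute FIRST(S) using the standard algorithm.
FIRST(P) = {b}
FIRST(S) = {b}
Therefore, FIRST(S) = {b}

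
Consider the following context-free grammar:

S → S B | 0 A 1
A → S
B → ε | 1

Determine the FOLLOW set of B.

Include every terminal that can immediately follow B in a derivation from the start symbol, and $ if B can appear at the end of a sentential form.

We compute FOLLOW(B) using the standard algorithm.
FOLLOW(S) starts with {$}.
FIRST(A) = {0}
FIRST(B) = {1, ε}
FIRST(S) = {0}
FOLLOW(A) = {1}
FOLLOW(B) = {$, 1}
FOLLOW(S) = {$, 1}
Therefore, FOLLOW(B) = {$, 1}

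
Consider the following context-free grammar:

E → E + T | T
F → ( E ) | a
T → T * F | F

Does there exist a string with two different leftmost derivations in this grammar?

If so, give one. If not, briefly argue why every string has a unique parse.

No - every string in the language has a unique leftmost derivation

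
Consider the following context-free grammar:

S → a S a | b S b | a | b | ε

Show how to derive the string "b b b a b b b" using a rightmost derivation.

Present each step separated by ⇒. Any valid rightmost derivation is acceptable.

S ⇒ b S b ⇒ b b S b b ⇒ b b b S b b b ⇒ b b b a b b b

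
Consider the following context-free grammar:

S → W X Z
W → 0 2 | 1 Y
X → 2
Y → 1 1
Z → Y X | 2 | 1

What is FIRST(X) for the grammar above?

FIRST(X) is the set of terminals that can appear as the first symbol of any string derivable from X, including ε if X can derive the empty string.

We compute FIRST(X) using the standard algorithm.
FIRST(S) = {0, 1}
FIRST(W) = {0, 1}
FIRST(X) = {2}
FIRST(Y) = {1}
FIRST(Z) = {1, 2}
Therefore, FIRST(X) = {2}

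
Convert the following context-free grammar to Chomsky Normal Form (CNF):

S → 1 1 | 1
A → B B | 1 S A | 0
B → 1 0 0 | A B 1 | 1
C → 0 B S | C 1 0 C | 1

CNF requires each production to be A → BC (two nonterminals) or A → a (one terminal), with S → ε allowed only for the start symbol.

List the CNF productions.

T1 → 1; S → 1; A → 0; T0 → 0; B → 1; C → 1; S → T1 T1; A → B B; A → T1 X0; X0 → S A; B → T1 X1; X1 → T0 T0; B → A X2; X2 → B T1; C → T0 X3; X3 → B S; C → C X4; X4 → T1 X5; X5 → T0 C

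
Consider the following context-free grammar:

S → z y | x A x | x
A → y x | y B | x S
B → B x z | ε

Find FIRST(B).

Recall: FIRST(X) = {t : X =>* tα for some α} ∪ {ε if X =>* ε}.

We compute FIRST(B) using the standard algorithm.
FIRST(A) = {x, y}
FIRST(B) = {x, ε}
FIRST(S) = {x, z}
Therefore, FIRST(B) = {x, ε}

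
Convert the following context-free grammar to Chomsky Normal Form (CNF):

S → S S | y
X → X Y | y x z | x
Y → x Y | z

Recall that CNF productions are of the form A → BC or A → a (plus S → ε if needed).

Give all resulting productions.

S → y; TY → y; TX → x; TZ → z; X → x; Y → z; S → S S; X → X Y; X → TY X0; X0 → TX TZ; Y → TX Y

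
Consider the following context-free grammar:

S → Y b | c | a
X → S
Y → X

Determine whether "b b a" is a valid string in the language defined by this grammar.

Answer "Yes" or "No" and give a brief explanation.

No - no valid derivation exists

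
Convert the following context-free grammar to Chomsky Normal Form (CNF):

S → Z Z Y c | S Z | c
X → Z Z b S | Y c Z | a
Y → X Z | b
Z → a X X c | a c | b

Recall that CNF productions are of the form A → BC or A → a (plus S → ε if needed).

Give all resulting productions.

TC → c; S → c; TB → b; X → a; Y → b; TA → a; Z → b; S → Z X0; X0 → Z X1; X1 → Y TC; S → S Z; X → Z X2; X2 → Z X3; X3 → TB S; X → Y X4; X4 → TC Z; Y → X Z; Z → TA X5; X5 → X X6; X6 → X TC; Z → TA TC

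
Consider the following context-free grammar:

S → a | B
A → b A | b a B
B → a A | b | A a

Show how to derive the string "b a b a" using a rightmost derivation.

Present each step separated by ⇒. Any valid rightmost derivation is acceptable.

S ⇒ B ⇒ A a ⇒ b a B a ⇒ b a b a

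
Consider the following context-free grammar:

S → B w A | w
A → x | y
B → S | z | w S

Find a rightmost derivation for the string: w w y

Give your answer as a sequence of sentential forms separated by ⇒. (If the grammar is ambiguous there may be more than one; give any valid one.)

S ⇒ B w A ⇒ B w y ⇒ S w y ⇒ w w y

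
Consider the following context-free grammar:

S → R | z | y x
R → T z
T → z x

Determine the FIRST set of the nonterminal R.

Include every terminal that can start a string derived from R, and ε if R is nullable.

We compute FIRST(R) using the standard algorithm.
FIRST(R) = {z}
FIRST(S) = {y, z}
FIRST(T) = {z}
Therefore, FIRST(R) = {z}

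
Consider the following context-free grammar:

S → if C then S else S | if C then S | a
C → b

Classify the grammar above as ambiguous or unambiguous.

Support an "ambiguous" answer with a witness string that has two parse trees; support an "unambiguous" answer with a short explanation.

Ambiguous - the string 'if b then a else if b then if b then a else a' has two distinct parse trees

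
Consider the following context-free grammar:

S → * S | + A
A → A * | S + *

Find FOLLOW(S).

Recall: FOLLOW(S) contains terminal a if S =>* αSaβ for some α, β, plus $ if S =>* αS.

We compute FOLLOW(S) using the standard algorithm.
FOLLOW(S) starts with {$}.
FIRST(A) = {*, +}
FIRST(S) = {*, +}
FOLLOW(A) = {$, *, +}
FOLLOW(S) = {$, +}
Therefore, FOLLOW(S) = {$, +}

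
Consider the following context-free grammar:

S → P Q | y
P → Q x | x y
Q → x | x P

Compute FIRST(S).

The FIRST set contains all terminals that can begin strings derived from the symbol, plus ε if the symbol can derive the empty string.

We compute FIRST(S) using the standard algorithm.
FIRST(P) = {x}
FIRST(Q) = {x}
FIRST(S) = {x, y}
Therefore, FIRST(S) = {x, y}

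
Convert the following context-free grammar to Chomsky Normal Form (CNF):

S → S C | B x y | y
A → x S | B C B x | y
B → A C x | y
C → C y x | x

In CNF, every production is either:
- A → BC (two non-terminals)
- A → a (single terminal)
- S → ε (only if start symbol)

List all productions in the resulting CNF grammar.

TX → x; TY → y; S → y; A → y; B → y; C → x; S → S C; S → B X0; X0 → TX TY; A → TX S; A → B X1; X1 → C X2; X2 → B TX; B → A X3; X3 → C TX; C → C X4; X4 → TY TX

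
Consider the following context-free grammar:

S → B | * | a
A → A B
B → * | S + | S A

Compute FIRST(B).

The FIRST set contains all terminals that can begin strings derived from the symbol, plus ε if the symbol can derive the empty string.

We compute FIRST(B) using the standard algorithm.
FIRST(A) = {}
FIRST(B) = {*, a}
FIRST(S) = {*, a}
Therefore, FIRST(B) = {*, a}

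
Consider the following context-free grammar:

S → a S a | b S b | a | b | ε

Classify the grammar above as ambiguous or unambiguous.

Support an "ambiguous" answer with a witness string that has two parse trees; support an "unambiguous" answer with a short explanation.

Unambiguous - every string in the language has a unique parse tree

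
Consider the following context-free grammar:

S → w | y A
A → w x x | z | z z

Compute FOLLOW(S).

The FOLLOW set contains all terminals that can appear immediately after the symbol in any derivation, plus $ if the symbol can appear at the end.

We compute FOLLOW(S) using the standard algorithm.
FOLLOW(S) starts with {$}.
FIRST(A) = {w, z}
FIRST(S) = {w, y}
FOLLOW(A) = {$}
FOLLOW(S) = {$}
Therefore, FOLLOW(S) = {$}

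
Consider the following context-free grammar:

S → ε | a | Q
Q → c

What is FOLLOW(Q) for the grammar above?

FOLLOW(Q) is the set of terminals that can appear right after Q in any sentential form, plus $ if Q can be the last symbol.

We compute FOLLOW(Q) using the standard algorithm.
FOLLOW(S) starts with {$}.
FIRST(Q) = {c}
FIRST(S) = {a, c, ε}
FOLLOW(Q) = {$}
FOLLOW(S) = {$}
Therefore, FOLLOW(Q) = {$}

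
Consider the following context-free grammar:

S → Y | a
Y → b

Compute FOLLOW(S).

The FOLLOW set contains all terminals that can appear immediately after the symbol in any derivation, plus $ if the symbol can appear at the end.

We compute FOLLOW(S) using the standard algorithm.
FOLLOW(S) starts with {$}.
FIRST(S) = {a, b}
FIRST(Y) = {b}
FOLLOW(S) = {$}
FOLLOW(Y) = {$}
Therefore, FOLLOW(S) = {$}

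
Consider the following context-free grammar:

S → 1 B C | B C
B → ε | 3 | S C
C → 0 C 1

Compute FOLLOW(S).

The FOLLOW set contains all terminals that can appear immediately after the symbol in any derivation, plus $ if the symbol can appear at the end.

We compute FOLLOW(S) using the standard algorithm.
FOLLOW(S) starts with {$}.
FIRST(B) = {0, 1, 3, ε}
FIRST(C) = {0}
FIRST(S) = {0, 1, 3}
FOLLOW(B) = {0}
FOLLOW(C) = {$, 0, 1}
FOLLOW(S) = {$, 0}
Therefore, FOLLOW(S) = {$, 0}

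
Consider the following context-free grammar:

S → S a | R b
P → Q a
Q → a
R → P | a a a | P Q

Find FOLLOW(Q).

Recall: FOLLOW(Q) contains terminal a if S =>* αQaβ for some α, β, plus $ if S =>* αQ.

We compute FOLLOW(Q) using the standard algorithm.
FOLLOW(S) starts with {$}.
FIRST(P) = {a}
FIRST(Q) = {a}
FIRST(R) = {a}
FIRST(S) = {a}
FOLLOW(P) = {a, b}
FOLLOW(Q) = {a, b}
FOLLOW(R) = {b}
FOLLOW(S) = {$, a}
Therefore, FOLLOW(Q) = {a, b}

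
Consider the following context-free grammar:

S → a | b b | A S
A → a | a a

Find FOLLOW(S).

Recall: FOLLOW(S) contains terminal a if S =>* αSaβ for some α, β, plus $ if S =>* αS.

We compute FOLLOW(S) using the standard algorithm.
FOLLOW(S) starts with {$}.
FIRST(A) = {a}
FIRST(S) = {a, b}
FOLLOW(A) = {a, b}
FOLLOW(S) = {$}
Therefore, FOLLOW(S) = {$}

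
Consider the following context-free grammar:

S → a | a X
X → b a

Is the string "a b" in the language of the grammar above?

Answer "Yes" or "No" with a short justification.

No - no valid derivation exists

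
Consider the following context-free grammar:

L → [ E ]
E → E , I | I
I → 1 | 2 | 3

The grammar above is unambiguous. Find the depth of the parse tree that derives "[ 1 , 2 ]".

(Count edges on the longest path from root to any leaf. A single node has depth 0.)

4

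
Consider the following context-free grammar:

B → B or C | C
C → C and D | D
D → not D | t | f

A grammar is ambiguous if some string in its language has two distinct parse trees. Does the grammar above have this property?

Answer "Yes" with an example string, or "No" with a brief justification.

No - the grammar is unambiguous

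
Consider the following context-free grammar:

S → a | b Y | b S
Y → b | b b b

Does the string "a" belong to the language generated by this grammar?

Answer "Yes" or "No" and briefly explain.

Yes - a valid derivation exists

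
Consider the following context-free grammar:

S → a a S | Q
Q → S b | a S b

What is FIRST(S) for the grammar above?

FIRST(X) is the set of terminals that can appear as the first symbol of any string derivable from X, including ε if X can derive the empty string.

We compute FIRST(S) using the standard algorithm.
FIRST(Q) = {a}
FIRST(S) = {a}
Therefore, FIRST(S) = {a}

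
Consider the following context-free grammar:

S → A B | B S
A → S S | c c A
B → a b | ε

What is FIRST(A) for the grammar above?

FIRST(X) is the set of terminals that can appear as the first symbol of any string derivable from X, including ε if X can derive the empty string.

We compute FIRST(A) using the standard algorithm.
FIRST(A) = {a, c}
FIRST(B) = {a, ε}
FIRST(S) = {a, c}
Therefore, FIRST(A) = {a, c}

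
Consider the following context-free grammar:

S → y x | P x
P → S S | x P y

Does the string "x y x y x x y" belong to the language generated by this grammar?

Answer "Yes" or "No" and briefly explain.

No - no valid derivation exists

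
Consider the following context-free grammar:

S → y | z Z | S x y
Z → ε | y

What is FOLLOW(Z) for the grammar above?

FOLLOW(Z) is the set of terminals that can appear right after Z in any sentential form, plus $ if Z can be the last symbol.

We compute FOLLOW(Z) using the standard algorithm.
FOLLOW(S) starts with {$}.
FIRST(S) = {y, z}
FIRST(Z) = {y, ε}
FOLLOW(S) = {$, x}
FOLLOW(Z) = {$, x}
Therefore, FOLLOW(Z) = {$, x}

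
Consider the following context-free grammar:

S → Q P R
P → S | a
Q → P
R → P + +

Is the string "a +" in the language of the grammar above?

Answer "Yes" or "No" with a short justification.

No - no valid derivation exists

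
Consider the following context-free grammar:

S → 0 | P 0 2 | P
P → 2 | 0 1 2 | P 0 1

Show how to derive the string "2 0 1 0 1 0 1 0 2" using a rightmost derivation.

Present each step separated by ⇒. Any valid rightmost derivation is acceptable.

S ⇒ P 0 2 ⇒ P 0 1 0 2 ⇒ P 0 1 0 1 0 2 ⇒ P 0 1 0 1 0 1 0 2 ⇒ 2 0 1 0 1 0 1 0 2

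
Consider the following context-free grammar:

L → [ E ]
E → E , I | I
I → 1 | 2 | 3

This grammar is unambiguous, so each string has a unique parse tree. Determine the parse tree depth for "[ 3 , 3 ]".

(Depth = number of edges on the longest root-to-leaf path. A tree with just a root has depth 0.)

4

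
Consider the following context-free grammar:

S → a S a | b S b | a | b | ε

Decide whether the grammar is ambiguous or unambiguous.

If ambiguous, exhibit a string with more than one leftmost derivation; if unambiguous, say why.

Unambiguous - every string in the language has a unique leftmost derivation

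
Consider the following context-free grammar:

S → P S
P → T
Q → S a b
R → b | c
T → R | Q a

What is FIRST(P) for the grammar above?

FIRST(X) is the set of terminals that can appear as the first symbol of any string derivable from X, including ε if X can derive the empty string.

We compute FIRST(P) using the standard algorithm.
FIRST(P) = {b, c}
FIRST(Q) = {b, c}
FIRST(R) = {b, c}
FIRST(S) = {b, c}
FIRST(T) = {b, c}
Therefore, FIRST(P) = {b, c}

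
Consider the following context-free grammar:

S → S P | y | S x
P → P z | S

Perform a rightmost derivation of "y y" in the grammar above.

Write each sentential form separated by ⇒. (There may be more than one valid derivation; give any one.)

S ⇒ S P ⇒ S S ⇒ S y ⇒ y y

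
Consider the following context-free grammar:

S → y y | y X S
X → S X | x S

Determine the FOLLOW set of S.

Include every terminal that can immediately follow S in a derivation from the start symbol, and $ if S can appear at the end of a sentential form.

We compute FOLLOW(S) using the standard algorithm.
FOLLOW(S) starts with {$}.
FIRST(S) = {y}
FIRST(X) = {x, y}
FOLLOW(S) = {$, x, y}
FOLLOW(X) = {y}
Therefore, FOLLOW(S) = {$, x, y}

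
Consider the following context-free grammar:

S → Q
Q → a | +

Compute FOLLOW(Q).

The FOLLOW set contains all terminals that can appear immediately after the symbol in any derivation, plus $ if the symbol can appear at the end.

We compute FOLLOW(Q) using the standard algorithm.
FOLLOW(S) starts with {$}.
FIRST(Q) = {+, a}
FIRST(S) = {+, a}
FOLLOW(Q) = {$}
FOLLOW(S) = {$}
Therefore, FOLLOW(Q) = {$}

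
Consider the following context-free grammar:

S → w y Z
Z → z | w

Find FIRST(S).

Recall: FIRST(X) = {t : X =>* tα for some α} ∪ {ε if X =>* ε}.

We compute FIRST(S) using the standard algorithm.
FIRST(S) = {w}
FIRST(Z) = {w, z}
Therefore, FIRST(S) = {w}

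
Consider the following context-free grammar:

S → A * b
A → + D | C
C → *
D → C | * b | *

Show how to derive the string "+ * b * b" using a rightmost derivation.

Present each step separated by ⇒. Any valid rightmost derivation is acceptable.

S ⇒ A * b ⇒ + D * b ⇒ + * b * b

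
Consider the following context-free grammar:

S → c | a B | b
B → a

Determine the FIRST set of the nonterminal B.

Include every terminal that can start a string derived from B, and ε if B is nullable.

We compute FIRST(B) using the standard algorithm.
FIRST(B) = {a}
FIRST(S) = {a, b, c}
Therefore, FIRST(B) = {a}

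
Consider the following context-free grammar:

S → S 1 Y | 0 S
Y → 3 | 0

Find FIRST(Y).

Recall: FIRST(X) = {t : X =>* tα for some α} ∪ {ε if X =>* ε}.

We compute FIRST(Y) using the standard algorithm.
FIRST(S) = {0}
FIRST(Y) = {0, 3}
Therefore, FIRST(Y) = {0, 3}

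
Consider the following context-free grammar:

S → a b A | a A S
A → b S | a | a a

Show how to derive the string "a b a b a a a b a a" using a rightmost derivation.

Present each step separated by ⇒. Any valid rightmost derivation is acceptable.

S ⇒ a A S ⇒ a A a b A ⇒ a A a b a a ⇒ a b S a b a a ⇒ a b a b A a b a a ⇒ a b a b a a a b a a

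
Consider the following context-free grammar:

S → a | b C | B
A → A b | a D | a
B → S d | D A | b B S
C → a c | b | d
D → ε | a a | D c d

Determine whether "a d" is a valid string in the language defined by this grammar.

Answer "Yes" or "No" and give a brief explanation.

Yes - a valid derivation exists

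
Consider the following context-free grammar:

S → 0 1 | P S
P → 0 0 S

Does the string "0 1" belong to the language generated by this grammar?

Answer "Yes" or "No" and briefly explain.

Yes - a valid derivation exists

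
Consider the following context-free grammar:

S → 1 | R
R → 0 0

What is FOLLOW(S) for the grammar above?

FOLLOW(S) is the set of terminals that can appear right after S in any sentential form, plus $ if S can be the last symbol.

We compute FOLLOW(S) using the standard algorithm.
FOLLOW(S) starts with {$}.
FIRST(R) = {0}
FIRST(S) = {0, 1}
FOLLOW(R) = {$}
FOLLOW(S) = {$}
Therefore, FOLLOW(S) = {$}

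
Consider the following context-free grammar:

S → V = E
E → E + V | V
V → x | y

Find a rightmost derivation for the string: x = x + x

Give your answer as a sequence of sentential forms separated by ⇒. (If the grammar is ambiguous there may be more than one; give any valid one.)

S ⇒ V = E ⇒ V = E + V ⇒ V = E + x ⇒ V = V + x ⇒ V = x + x ⇒ x = x + x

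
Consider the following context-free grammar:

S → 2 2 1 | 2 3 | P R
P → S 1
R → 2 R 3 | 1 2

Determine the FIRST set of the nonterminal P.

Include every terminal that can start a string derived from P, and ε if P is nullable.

We compute FIRST(P) using the standard algorithm.
FIRST(P) = {2}
FIRST(R) = {1, 2}
FIRST(S) = {2}
Therefore, FIRST(P) = {2}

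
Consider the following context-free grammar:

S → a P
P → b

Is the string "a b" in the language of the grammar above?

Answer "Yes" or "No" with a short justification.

Yes - a valid derivation exists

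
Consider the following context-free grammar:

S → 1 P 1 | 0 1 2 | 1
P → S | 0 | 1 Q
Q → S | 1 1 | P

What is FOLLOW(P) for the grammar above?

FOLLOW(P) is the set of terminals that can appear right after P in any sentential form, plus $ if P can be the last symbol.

We compute FOLLOW(P) using the standard algorithm.
FOLLOW(S) starts with {$}.
FIRST(P) = {0, 1}
FIRST(Q) = {0, 1}
FIRST(S) = {0, 1}
FOLLOW(P) = {1}
FOLLOW(Q) = {1}
FOLLOW(S) = {$, 1}
Therefore, FOLLOW(P) = {1}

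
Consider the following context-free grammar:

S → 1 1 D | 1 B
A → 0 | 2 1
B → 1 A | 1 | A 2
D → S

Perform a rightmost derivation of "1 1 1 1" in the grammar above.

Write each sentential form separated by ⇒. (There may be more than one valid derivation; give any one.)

S ⇒ 1 1 D ⇒ 1 1 S ⇒ 1 1 1 B ⇒ 1 1 1 1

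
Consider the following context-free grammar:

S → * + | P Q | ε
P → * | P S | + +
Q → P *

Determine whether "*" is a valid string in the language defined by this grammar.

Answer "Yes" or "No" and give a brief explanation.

No - no valid derivation exists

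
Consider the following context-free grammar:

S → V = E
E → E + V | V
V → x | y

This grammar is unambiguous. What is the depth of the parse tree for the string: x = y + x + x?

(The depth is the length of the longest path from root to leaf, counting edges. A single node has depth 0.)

5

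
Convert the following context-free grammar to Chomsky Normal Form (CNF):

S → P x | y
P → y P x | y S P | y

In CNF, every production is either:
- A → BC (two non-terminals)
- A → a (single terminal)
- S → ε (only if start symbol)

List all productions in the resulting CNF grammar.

TX → x; S → y; TY → y; P → y; S → P TX; P → TY X0; X0 → P TX; P → TY X1; X1 → S P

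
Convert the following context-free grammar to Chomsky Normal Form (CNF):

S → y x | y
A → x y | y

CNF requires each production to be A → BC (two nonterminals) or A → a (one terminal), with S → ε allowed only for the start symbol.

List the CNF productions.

TY → y; TX → x; S → y; A → y; S → TY TX; A → TX TY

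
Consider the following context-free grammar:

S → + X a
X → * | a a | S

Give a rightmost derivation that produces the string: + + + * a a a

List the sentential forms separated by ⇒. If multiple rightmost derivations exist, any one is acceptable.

S ⇒ + X a ⇒ + S a ⇒ + + X a a ⇒ + + S a a ⇒ + + + X a a a ⇒ + + + * a a a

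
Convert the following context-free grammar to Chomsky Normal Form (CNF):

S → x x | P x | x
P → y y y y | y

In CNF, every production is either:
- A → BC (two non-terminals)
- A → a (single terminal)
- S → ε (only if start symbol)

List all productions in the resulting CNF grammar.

TX → x; S → x; TY → y; P → y; S → TX TX; S → P TX; P → TY X0; X0 → TY X1; X1 → TY TY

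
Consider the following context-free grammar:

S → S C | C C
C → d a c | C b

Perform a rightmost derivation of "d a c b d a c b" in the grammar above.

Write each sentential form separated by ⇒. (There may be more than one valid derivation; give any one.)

S ⇒ C C ⇒ C C b ⇒ C d a c b ⇒ C b d a c b ⇒ d a c b d a c b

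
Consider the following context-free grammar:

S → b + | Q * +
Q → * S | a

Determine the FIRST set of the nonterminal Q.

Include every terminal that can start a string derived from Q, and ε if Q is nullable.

We compute FIRST(Q) using the standard algorithm.
FIRST(Q) = {*, a}
FIRST(S) = {*, a, b}
Therefore, FIRST(Q) = {*, a}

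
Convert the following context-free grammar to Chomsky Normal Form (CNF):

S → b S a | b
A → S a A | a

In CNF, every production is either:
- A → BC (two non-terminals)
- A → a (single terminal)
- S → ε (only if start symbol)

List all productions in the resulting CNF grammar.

TB → b; TA → a; S → b; A → a; S → TB X0; X0 → S TA; A → S X1; X1 → TA A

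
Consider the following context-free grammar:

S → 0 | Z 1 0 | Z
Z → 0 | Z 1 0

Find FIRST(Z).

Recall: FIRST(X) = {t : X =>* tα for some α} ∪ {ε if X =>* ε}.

We compute FIRST(Z) using the standard algorithm.
FIRST(S) = {0}
FIRST(Z) = {0}
Therefore, FIRST(Z) = {0}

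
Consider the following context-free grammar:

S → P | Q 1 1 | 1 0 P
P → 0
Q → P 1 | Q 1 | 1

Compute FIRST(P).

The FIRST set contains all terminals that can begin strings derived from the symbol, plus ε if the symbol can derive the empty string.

We compute FIRST(P) using the standard algorithm.
FIRST(P) = {0}
FIRST(Q) = {0, 1}
FIRST(S) = {0, 1}
Therefore, FIRST(P) = {0}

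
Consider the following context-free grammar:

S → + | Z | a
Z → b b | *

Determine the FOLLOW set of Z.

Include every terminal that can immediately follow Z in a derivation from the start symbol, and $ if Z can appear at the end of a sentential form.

We compute FOLLOW(Z) using the standard algorithm.
FOLLOW(S) starts with {$}.
FIRST(S) = {*, +, a, b}
FIRST(Z) = {*, b}
FOLLOW(S) = {$}
FOLLOW(Z) = {$}
Therefore, FOLLOW(Z) = {$}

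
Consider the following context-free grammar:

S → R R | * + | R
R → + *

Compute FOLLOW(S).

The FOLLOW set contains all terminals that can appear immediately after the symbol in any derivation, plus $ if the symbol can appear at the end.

We compute FOLLOW(S) using the standard algorithm.
FOLLOW(S) starts with {$}.
FIRST(R) = {+}
FIRST(S) = {*, +}
FOLLOW(R) = {$, +}
FOLLOW(S) = {$}
Therefore, FOLLOW(S) = {$}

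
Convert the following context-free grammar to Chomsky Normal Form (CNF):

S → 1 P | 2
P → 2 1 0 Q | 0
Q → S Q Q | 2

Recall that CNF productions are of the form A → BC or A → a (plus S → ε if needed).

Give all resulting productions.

T1 → 1; S → 2; T2 → 2; T0 → 0; P → 0; Q → 2; S → T1 P; P → T2 X0; X0 → T1 X1; X1 → T0 Q; Q → S X2; X2 → Q Q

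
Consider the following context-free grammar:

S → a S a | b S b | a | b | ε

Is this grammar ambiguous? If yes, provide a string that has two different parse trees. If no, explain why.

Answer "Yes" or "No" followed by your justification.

No - the grammar is unambiguous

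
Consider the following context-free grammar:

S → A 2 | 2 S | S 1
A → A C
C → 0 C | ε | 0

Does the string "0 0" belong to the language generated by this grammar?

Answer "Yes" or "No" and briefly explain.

No - no valid derivation exists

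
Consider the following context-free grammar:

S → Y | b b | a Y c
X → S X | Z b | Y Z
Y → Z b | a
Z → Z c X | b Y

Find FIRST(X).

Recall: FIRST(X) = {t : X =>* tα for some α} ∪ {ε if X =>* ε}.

We compute FIRST(X) using the standard algorithm.
FIRST(S) = {a, b}
FIRST(X) = {a, b}
FIRST(Y) = {a, b}
FIRST(Z) = {b}
Therefore, FIRST(X) = {a, b}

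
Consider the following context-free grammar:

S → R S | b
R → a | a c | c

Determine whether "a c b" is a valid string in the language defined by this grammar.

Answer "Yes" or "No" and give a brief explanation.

Yes - a valid derivation exists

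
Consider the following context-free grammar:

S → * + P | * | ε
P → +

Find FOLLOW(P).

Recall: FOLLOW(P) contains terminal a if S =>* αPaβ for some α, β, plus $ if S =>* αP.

We compute FOLLOW(P) using the standard algorithm.
FOLLOW(S) starts with {$}.
FIRST(P) = {+}
FIRST(S) = {*, ε}
FOLLOW(P) = {$}
FOLLOW(S) = {$}
Therefore, FOLLOW(P) = {$}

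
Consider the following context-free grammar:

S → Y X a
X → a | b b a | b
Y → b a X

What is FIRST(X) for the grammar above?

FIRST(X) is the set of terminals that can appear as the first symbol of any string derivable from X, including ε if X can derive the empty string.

We compute FIRST(X) using the standard algorithm.
FIRST(S) = {b}
FIRST(X) = {a, b}
FIRST(Y) = {b}
Therefore, FIRST(X) = {a, b}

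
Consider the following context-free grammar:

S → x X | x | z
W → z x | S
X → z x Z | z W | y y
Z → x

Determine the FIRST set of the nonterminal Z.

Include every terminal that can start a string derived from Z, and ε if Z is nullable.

We compute FIRST(Z) using the standard algorithm.
FIRST(S) = {x, z}
FIRST(W) = {x, z}
FIRST(X) = {y, z}
FIRST(Z) = {x}
Therefore, FIRST(Z) = {x}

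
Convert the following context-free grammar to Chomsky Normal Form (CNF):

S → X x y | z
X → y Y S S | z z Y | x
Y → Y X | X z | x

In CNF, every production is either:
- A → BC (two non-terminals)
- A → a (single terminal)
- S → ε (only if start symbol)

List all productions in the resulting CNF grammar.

TX → x; TY → y; S → z; TZ → z; X → x; Y → x; S → X X0; X0 → TX TY; X → TY X1; X1 → Y X2; X2 → S S; X → TZ X3; X3 → TZ Y; Y → Y X; Y → X TZ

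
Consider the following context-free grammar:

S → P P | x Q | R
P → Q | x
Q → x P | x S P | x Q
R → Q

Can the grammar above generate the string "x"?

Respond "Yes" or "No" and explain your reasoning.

No - no valid derivation exists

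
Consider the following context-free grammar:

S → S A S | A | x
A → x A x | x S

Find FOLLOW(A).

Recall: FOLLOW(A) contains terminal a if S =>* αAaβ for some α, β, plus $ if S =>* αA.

We compute FOLLOW(A) using the standard algorithm.
FOLLOW(S) starts with {$}.
FIRST(A) = {x}
FIRST(S) = {x}
FOLLOW(A) = {$, x}
FOLLOW(S) = {$, x}
Therefore, FOLLOW(A) = {$, x}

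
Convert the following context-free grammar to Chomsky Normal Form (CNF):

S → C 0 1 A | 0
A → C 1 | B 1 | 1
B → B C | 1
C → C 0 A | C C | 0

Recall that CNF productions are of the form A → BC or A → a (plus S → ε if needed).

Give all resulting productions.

T0 → 0; T1 → 1; S → 0; A → 1; B → 1; C → 0; S → C X0; X0 → T0 X1; X1 → T1 A; A → C T1; A → B T1; B → B C; C → C X2; X2 → T0 A; C → C C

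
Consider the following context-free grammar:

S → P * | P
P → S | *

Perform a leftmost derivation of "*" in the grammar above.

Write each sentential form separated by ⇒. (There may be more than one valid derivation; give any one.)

S ⇒ P ⇒ S ⇒ P ⇒ S ⇒ P ⇒ *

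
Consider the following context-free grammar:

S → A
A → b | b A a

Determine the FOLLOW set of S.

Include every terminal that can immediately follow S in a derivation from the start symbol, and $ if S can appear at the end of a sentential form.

We compute FOLLOW(S) using the standard algorithm.
FOLLOW(S) starts with {$}.
FIRST(A) = {b}
FIRST(S) = {b}
FOLLOW(A) = {$, a}
FOLLOW(S) = {$}
Therefore, FOLLOW(S) = {$}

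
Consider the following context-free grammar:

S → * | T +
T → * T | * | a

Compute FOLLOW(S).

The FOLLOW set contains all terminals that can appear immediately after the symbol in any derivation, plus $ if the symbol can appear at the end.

We compute FOLLOW(S) using the standard algorithm.
FOLLOW(S) starts with {$}.
FIRST(S) = {*, a}
FIRST(T) = {*, a}
FOLLOW(S) = {$}
FOLLOW(T) = {+}
Therefore, FOLLOW(S) = {$}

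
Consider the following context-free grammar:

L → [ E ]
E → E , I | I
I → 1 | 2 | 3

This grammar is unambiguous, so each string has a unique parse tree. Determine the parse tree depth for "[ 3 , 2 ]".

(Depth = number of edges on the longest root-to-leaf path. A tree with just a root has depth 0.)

4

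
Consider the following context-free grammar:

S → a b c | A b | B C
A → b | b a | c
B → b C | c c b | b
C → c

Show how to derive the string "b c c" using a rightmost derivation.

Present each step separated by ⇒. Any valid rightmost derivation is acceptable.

S ⇒ B C ⇒ B c ⇒ b C c ⇒ b c c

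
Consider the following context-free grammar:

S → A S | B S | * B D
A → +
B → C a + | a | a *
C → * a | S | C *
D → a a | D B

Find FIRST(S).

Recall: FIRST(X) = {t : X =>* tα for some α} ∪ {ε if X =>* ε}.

We compute FIRST(S) using the standard algorithm.
FIRST(A) = {+}
FIRST(B) = {*, +, a}
FIRST(C) = {*, +, a}
FIRST(D) = {a}
FIRST(S) = {*, +, a}
Therefore, FIRST(S) = {*, +, a}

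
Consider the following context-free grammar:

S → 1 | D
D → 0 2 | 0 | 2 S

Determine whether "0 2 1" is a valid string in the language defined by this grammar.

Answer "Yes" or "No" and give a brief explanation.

No - no valid derivation exists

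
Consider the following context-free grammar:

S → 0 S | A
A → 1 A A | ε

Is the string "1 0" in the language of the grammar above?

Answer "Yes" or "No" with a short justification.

No - no valid derivation exists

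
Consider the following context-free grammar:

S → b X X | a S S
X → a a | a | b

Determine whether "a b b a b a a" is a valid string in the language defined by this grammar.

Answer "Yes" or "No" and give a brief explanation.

Yes - a valid derivation exists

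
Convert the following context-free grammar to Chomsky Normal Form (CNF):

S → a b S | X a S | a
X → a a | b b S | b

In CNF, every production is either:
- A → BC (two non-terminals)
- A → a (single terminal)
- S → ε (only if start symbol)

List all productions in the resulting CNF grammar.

TA → a; TB → b; S → a; X → b; S → TA X0; X0 → TB S; S → X X1; X1 → TA S; X → TA TA; X → TB X2; X2 → TB S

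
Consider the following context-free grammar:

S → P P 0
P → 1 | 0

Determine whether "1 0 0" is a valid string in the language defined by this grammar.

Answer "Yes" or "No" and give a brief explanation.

Yes - a valid derivation exists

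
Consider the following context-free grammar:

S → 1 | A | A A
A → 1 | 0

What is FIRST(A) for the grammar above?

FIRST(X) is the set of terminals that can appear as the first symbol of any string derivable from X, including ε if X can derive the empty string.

We compute FIRST(A) using the standard algorithm.
FIRST(A) = {0, 1}
FIRST(S) = {0, 1}
Therefore, FIRST(A) = {0, 1}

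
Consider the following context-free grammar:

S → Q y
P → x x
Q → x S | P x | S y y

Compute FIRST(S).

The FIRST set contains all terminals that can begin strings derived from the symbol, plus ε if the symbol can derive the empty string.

We compute FIRST(S) using the standard algorithm.
FIRST(P) = {x}
FIRST(Q) = {x}
FIRST(S) = {x}
Therefore, FIRST(S) = {x}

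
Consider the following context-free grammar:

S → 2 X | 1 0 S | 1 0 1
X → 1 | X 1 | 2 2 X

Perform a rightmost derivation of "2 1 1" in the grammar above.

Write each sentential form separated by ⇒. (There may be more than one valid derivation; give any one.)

S ⇒ 2 X ⇒ 2 X 1 ⇒ 2 1 1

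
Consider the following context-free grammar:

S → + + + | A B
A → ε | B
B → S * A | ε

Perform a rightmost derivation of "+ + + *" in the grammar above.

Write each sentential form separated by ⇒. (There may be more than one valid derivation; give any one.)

S ⇒ A B ⇒ A S * A ⇒ A S * ⇒ A + + + * ⇒ + + + *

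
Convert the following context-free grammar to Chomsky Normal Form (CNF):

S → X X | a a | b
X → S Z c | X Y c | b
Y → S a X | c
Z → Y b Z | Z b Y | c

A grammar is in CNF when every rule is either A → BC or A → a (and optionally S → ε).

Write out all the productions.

TA → a; S → b; TC → c; X → b; Y → c; TB → b; Z → c; S → X X; S → TA TA; X → S X0; X0 → Z TC; X → X X1; X1 → Y TC; Y → S X2; X2 → TA X; Z → Y X3; X3 → TB Z; Z → Z X4; X4 → TB Y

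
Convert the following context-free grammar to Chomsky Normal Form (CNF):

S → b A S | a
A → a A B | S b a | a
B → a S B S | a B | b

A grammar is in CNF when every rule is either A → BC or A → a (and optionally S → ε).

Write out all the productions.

TB → b; S → a; TA → a; A → a; B → b; S → TB X0; X0 → A S; A → TA X1; X1 → A B; A → S X2; X2 → TB TA; B → TA X3; X3 → S X4; X4 → B S; B → TA B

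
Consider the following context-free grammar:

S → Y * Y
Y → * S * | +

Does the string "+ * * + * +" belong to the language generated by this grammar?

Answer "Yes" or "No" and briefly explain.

No - no valid derivation exists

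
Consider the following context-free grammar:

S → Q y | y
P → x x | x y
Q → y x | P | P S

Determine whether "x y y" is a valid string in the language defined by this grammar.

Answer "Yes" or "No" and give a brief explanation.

Yes - a valid derivation exists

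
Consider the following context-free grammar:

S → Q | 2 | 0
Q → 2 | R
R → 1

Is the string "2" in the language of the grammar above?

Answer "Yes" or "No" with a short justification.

Yes - a valid derivation exists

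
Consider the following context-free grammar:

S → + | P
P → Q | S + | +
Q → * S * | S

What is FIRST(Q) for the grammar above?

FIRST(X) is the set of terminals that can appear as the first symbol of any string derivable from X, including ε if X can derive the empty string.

We compute FIRST(Q) using the standard algorithm.
FIRST(P) = {*, +}
FIRST(Q) = {*, +}
FIRST(S) = {*, +}
Therefore, FIRST(Q) = {*, +}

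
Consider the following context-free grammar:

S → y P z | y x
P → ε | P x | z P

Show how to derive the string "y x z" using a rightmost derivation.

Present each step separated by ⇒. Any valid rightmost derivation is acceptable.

S ⇒ y P z ⇒ y P x z ⇒ y x z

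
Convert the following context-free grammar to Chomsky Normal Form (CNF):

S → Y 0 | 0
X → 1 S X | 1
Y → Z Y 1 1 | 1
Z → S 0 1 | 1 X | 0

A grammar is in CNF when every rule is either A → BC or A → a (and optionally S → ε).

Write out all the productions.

T0 → 0; S → 0; T1 → 1; X → 1; Y → 1; Z → 0; S → Y T0; X → T1 X0; X0 → S X; Y → Z X1; X1 → Y X2; X2 → T1 T1; Z → S X3; X3 → T0 T1; Z → T1 X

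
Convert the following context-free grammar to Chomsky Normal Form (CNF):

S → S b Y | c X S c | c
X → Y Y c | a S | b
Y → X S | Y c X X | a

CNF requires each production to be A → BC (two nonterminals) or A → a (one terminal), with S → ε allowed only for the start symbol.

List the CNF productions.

TB → b; TC → c; S → c; TA → a; X → b; Y → a; S → S X0; X0 → TB Y; S → TC X1; X1 → X X2; X2 → S TC; X → Y X3; X3 → Y TC; X → TA S; Y → X S; Y → Y X4; X4 → TC X5; X5 → X X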